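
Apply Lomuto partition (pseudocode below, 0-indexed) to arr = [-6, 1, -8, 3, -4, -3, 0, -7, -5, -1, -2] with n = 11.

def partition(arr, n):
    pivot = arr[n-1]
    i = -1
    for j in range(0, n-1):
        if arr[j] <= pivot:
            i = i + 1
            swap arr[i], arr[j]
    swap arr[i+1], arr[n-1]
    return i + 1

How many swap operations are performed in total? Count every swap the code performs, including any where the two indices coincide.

7

pivot=-2, i=-1
j=0: -6≤-2, i=0, swap(0,0) ⇒ [-6, 1, -8, 3, -4, -3, 0, -7, -5, -1, -2]
j=1: 1>-2, skip
j=2: -8≤-2, i=1, swap(1,2) ⇒ [-6, -8, 1, 3, -4, -3, 0, -7, -5, -1, -2]
j=3: 3>-2, skip
j=4: -4≤-2, i=2, swap(2,4) ⇒ [-6, -8, -4, 3, 1, -3, 0, -7, -5, -1, -2]
j=5: -3≤-2, i=3, swap(3,5) ⇒ [-6, -8, -4, -3, 1, 3, 0, -7, -5, -1, -2]
j=6: 0>-2, skip
j=7: -7≤-2, i=4, swap(4,7) ⇒ [-6, -8, -4, -3, -7, 3, 0, 1, -5, -1, -2]
j=8: -5≤-2, i=5, swap(5,8) ⇒ [-6, -8, -4, -3, -7, -5, 0, 1, 3, -1, -2]
j=9: -1>-2, skip
swap(6,10) ⇒ [-6, -8, -4, -3, -7, -5, -2, 1, 3, -1, 0]; return 6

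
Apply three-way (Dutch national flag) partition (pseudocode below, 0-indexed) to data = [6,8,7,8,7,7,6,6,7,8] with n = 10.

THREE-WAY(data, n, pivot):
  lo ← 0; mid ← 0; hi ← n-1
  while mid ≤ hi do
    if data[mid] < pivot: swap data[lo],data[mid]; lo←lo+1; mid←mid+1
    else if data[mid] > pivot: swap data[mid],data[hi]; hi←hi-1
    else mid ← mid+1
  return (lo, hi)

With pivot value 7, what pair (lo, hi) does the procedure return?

(3, 6)

lo=0 mid=0 hi=9
6<7: swap(0,0), lo=1 mid=1 ⇒ [6,8,7,8,7,7,6,6,7,8]
8>7: swap(1,9), hi=8 ⇒ [6,8,7,8,7,7,6,6,7,8]
8>7: swap(1,8), hi=7 ⇒ [6,7,7,8,7,7,6,6,8,8]
7=7: mid=2
7=7: mid=3
8>7: swap(3,7), hi=6 ⇒ [6,7,7,6,7,7,6,8,8,8]
6<7: swap(1,3), lo=2 mid=4 ⇒ [6,6,7,7,7,7,6,8,8,8]
7=7: mid=5
7=7: mid=6
6<7: swap(2,6), lo=3 mid=7 ⇒ [6,6,6,7,7,7,7,8,8,8]
done. lo=3 hi=6; data=[6,6,6,7,7,7,7,8,8,8]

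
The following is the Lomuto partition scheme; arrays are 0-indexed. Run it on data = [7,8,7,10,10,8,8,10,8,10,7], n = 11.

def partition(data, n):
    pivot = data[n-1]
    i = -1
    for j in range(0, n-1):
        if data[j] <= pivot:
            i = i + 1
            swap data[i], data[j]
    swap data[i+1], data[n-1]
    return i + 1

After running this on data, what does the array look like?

[7,7,7,10,10,8,8,10,8,10,8]

pivot=7, i=-1
j=0: 7≤7, i=0, swap(0,0) ⇒ [7,8,7,10,10,8,8,10,8,10,7]
j=1: 8>7, skip
j=2: 7≤7, i=1, swap(1,2) ⇒ [7,7,8,10,10,8,8,10,8,10,7]
j=3: 10>7, skip
j=4: 10>7, skip
j=5: 8>7, skip
j=6: 8>7, skip
j=7: 10>7, skip
j=8: 8>7, skip
j=9: 10>7, skip
swap(2,10) ⇒ [7,7,7,10,10,8,8,10,8,10,8]; return 2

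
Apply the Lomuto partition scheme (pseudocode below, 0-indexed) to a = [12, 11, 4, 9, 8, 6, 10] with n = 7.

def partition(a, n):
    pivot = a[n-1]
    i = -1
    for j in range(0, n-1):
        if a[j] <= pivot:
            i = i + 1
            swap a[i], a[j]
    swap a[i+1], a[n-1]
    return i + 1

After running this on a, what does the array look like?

[4, 9, 8, 6, 10, 11, 12]

pivot = a[6] = 10; i = -1
j=0: a[0]=12 > 10 → no swap
j=1: a[1]=11 > 10 → no swap
j=2: a[2]=4 ≤ 10 → i=0, swap a[0],a[2] → [4, 11, 12, 9, 8, 6, 10]
j=3: a[3]=9 ≤ 10 → i=1, swap a[1],a[3] → [4, 9, 12, 11, 8, 6, 10]
j=4: a[4]=8 ≤ 10 → i=2, swap a[2],a[4] → [4, 9, 8, 11, 12, 6, 10]
j=5: a[5]=6 ≤ 10 → i=3, swap a[3],a[5] → [4, 9, 8, 6, 12, 11, 10]
final swap a[4],a[6] → [4, 9, 8, 6, 10, 11, 12]; return 4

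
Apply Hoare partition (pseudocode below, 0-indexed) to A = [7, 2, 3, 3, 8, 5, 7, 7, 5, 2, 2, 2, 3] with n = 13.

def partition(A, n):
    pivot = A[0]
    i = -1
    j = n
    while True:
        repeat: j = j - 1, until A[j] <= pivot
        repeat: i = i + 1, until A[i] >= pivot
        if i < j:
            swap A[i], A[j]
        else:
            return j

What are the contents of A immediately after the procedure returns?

[3, 2, 3, 3, 2, 5, 2, 2, 5, 7, 7, 8, 7]

pivot = A[0] = 7; i = -1, j = 13
j→12 (A[12]=3≤7), i→0 (A[0]=7≥7); i<j, swap → [3, 2, 3, 3, 8, 5, 7, 7, 5, 2, 2, 2, 7]
j→11 (A[11]=2≤7), i→4 (A[4]=8≥7); i<j, swap → [3, 2, 3, 3, 2, 5, 7, 7, 5, 2, 2, 8, 7]
j→10 (A[10]=2≤7), i→6 (A[6]=7≥7); i<j, swap → [3, 2, 3, 3, 2, 5, 2, 7, 5, 2, 7, 8, 7]
j→9 (A[9]=2≤7), i→7 (A[7]=7≥7); i<j, swap → [3, 2, 3, 3, 2, 5, 2, 2, 5, 7, 7, 8, 7]
j→8, i→9; i≥j, return j=8. A = [3, 2, 3, 3, 2, 5, 2, 2, 5, 7, 7, 8, 7]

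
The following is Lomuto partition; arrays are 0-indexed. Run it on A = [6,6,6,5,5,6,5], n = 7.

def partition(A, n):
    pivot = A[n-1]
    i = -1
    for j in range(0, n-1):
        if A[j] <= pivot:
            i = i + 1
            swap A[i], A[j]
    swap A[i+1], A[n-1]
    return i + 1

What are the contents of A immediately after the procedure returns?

[5,5,5,6,6,6,6]

pivot = A[6] = 5; i = -1
j=0: A[0]=6 > 5 → no swap
j=1: A[1]=6 > 5 → no swap
j=2: A[2]=6 > 5 → no swap
j=3: A[3]=5 ≤ 5 → i=0, swap A[0],A[3] → [5,6,6,6,5,6,5]
j=4: A[4]=5 ≤ 5 → i=1, swap A[1],A[4] → [5,5,6,6,6,6,5]
j=5: A[5]=6 > 5 → no swap
final swap A[2],A[6] → [5,5,5,6,6,6,6]; return 2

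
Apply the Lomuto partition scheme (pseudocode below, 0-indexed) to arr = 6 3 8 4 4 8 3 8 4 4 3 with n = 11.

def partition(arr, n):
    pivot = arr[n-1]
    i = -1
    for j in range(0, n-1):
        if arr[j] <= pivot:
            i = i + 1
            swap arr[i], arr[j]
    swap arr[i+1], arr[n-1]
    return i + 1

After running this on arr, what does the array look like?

3 3 3 4 4 8 6 8 4 4 8

pivot = arr[10] = 3; i = -1
j=0: arr[0]=6 > 3 → no swap
j=1: arr[1]=3 ≤ 3 → i=0, swap arr[0],arr[1] → 3 6 8 4 4 8 3 8 4 4 3
j=2: arr[2]=8 > 3 → no swap
j=3: arr[3]=4 > 3 → no swap
j=4: arr[4]=4 > 3 → no swap
j=5: arr[5]=8 > 3 → no swap
j=6: arr[6]=3 ≤ 3 → i=1, swap arr[1],arr[6] → 3 3 8 4 4 8 6 8 4 4 3
j=7: arr[7]=8 > 3 → no swap
j=8: arr[8]=4 > 3 → no swap
j=9: arr[9]=4 > 3 → no swap
final swap arr[2],arr[10] → 3 3 3 4 4 8 6 8 4 4 8; return 2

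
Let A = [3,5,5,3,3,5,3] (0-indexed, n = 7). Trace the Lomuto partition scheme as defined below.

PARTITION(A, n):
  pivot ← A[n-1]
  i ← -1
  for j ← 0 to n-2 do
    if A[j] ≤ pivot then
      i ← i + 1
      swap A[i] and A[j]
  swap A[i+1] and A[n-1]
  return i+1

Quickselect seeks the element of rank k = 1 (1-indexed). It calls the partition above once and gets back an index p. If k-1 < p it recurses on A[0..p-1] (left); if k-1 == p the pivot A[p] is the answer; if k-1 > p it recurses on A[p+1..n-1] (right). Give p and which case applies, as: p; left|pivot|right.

pivot=3, i=-1
j=0: 3≤3, i=0, swap(0,0) ⇒ [3,5,5,3,3,5,3]
j=1: 5>3, skip
j=2: 5>3, skip
j=3: 3≤3, i=1, swap(1,3) ⇒ [3,3,5,5,3,5,3]
j=4: 3≤3, i=2, swap(2,4) ⇒ [3,3,3,5,5,5,3]
j=5: 5>3, skip
swap(3,6) ⇒ [3,3,3,3,5,5,5]; return 3
p = 3; k-1 = 0 < 3 ⇒ left

3; left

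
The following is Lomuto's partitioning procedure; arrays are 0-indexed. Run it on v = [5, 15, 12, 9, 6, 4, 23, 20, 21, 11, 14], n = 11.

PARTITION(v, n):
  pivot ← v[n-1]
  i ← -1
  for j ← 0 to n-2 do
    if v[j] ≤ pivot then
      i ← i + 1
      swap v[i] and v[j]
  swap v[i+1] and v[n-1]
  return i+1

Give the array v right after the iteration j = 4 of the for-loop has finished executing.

pivot = v[10] = 14; i = -1
j=0: v[0]=5 ≤ 14 → i=0, swap v[0],v[0] (no change) → [5, 15, 12, 9, 6, 4, 23, 20, 21, 11, 14]
j=1: v[1]=15 > 14 → no swap
j=2: v[2]=12 ≤ 14 → i=1, swap v[1],v[2] → [5, 12, 15, 9, 6, 4, 23, 20, 21, 11, 14]
j=3: v[3]=9 ≤ 14 → i=2, swap v[2],v[3] → [5, 12, 9, 15, 6, 4, 23, 20, 21, 11, 14]
j=4: v[4]=6 ≤ 14 → i=3, swap v[3],v[4] → [5, 12, 9, 6, 15, 4, 23, 20, 21, 11, 14]
(after j=4) v = [5, 12, 9, 6, 15, 4, 23, 20, 21, 11, 14]

[5, 12, 9, 6, 15, 4, 23, 20, 21, 11, 14]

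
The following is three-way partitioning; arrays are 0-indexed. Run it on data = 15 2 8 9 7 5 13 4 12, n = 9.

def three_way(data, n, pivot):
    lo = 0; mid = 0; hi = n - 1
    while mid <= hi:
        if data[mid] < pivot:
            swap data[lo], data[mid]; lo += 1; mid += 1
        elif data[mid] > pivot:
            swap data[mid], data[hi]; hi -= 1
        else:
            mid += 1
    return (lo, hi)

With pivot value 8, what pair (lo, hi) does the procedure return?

pivot = 8; lo=0, mid=0, hi=8
data[mid]=15>8: swap data[0],data[8]; hi=7 → 12 2 8 9 7 5 13 4 15
data[mid]=12>8: swap data[0],data[7]; hi=6 → 4 2 8 9 7 5 13 12 15
data[mid]=4<8: swap data[0],data[0]; lo=1,mid=1 → 4 2 8 9 7 5 13 12 15
data[mid]=2<8: swap data[1],data[1]; lo=2,mid=2 → 4 2 8 9 7 5 13 12 15
data[mid]=8=8: mid=3
data[mid]=9>8: swap data[3],data[6]; hi=5 → 4 2 8 13 7 5 9 12 15
data[mid]=13>8: swap data[3],data[5]; hi=4 → 4 2 8 5 7 13 9 12 15
data[mid]=5<8: swap data[2],data[3]; lo=3,mid=4 → 4 2 5 8 7 13 9 12 15
data[mid]=7<8: swap data[3],data[4]; lo=4,mid=5 → 4 2 5 7 8 13 9 12 15
end: lo=4, hi=4; data = 4 2 5 7 8 13 9 12 15

(4, 4)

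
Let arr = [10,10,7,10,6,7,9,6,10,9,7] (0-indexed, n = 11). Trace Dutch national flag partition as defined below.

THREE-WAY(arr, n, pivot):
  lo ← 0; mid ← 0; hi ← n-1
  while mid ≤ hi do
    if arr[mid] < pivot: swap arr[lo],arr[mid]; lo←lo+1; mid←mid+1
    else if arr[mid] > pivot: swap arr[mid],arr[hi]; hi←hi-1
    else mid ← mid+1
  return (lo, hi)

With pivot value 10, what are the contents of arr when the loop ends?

lo=0 mid=0 hi=10
10=10: mid=1
10=10: mid=2
7<10: swap(0,2), lo=1 mid=3 ⇒ [7,10,10,10,6,7,9,6,10,9,7]
10=10: mid=4
6<10: swap(1,4), lo=2 mid=5 ⇒ [7,6,10,10,10,7,9,6,10,9,7]
7<10: swap(2,5), lo=3 mid=6 ⇒ [7,6,7,10,10,10,9,6,10,9,7]
9<10: swap(3,6), lo=4 mid=7 ⇒ [7,6,7,9,10,10,10,6,10,9,7]
6<10: swap(4,7), lo=5 mid=8 ⇒ [7,6,7,9,6,10,10,10,10,9,7]
10=10: mid=9
9<10: swap(5,9), lo=6 mid=10 ⇒ [7,6,7,9,6,9,10,10,10,10,7]
7<10: swap(6,10), lo=7 mid=11 ⇒ [7,6,7,9,6,9,7,10,10,10,10]
done. lo=7 hi=10; arr=[7,6,7,9,6,9,7,10,10,10,10]

[7,6,7,9,6,9,7,10,10,10,10]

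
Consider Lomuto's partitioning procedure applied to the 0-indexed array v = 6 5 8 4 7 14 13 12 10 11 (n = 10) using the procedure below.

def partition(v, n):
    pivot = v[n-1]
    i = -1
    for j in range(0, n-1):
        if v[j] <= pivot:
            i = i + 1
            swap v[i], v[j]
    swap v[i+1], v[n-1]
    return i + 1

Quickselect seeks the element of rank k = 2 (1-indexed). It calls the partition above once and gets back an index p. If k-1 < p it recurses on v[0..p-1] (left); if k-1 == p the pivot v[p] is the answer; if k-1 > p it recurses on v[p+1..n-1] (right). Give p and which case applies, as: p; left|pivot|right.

pivot=11, i=-1
j=0: 6≤11, i=0, swap(0,0) ⇒ 6 5 8 4 7 14 13 12 10 11
j=1: 5≤11, i=1, swap(1,1) ⇒ 6 5 8 4 7 14 13 12 10 11
j=2: 8≤11, i=2, swap(2,2) ⇒ 6 5 8 4 7 14 13 12 10 11
j=3: 4≤11, i=3, swap(3,3) ⇒ 6 5 8 4 7 14 13 12 10 11
j=4: 7≤11, i=4, swap(4,4) ⇒ 6 5 8 4 7 14 13 12 10 11
j=5: 14>11, skip
j=6: 13>11, skip
j=7: 12>11, skip
j=8: 10≤11, i=5, swap(5,8) ⇒ 6 5 8 4 7 10 13 12 14 11
swap(6,9) ⇒ 6 5 8 4 7 10 11 12 14 13; return 6
p = 6; k-1 = 1 < 6 ⇒ left

6; left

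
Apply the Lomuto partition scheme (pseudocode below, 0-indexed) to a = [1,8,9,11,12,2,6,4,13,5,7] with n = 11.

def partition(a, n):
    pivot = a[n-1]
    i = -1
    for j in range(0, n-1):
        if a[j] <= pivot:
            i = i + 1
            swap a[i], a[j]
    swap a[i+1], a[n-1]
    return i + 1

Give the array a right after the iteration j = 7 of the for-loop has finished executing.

pivot = a[10] = 7; i = -1
j=0: a[0]=1 ≤ 7 → i=0, swap a[0],a[0] (no change) → [1,8,9,11,12,2,6,4,13,5,7]
j=1: a[1]=8 > 7 → no swap
j=2: a[2]=9 > 7 → no swap
j=3: a[3]=11 > 7 → no swap
j=4: a[4]=12 > 7 → no swap
j=5: a[5]=2 ≤ 7 → i=1, swap a[1],a[5] → [1,2,9,11,12,8,6,4,13,5,7]
j=6: a[6]=6 ≤ 7 → i=2, swap a[2],a[6] → [1,2,6,11,12,8,9,4,13,5,7]
j=7: a[7]=4 ≤ 7 → i=3, swap a[3],a[7] → [1,2,6,4,12,8,9,11,13,5,7]
(after j=7) a = [1,2,6,4,12,8,9,11,13,5,7]

[1,2,6,4,12,8,9,11,13,5,7]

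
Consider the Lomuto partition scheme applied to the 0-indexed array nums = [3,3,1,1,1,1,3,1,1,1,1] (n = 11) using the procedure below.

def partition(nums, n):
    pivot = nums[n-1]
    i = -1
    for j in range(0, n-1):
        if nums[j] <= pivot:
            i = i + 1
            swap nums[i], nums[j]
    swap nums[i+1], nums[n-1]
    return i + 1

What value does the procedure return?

7

pivot = nums[10] = 1; i = -1
j=0: nums[0]=3 > 1 → no swap
j=1: nums[1]=3 > 1 → no swap
j=2: nums[2]=1 ≤ 1 → i=0, swap nums[0],nums[2] → [1,3,3,1,1,1,3,1,1,1,1]
j=3: nums[3]=1 ≤ 1 → i=1, swap nums[1],nums[3] → [1,1,3,3,1,1,3,1,1,1,1]
j=4: nums[4]=1 ≤ 1 → i=2, swap nums[2],nums[4] → [1,1,1,3,3,1,3,1,1,1,1]
j=5: nums[5]=1 ≤ 1 → i=3, swap nums[3],nums[5] → [1,1,1,1,3,3,3,1,1,1,1]
j=6: nums[6]=3 > 1 → no swap
j=7: nums[7]=1 ≤ 1 → i=4, swap nums[4],nums[7] → [1,1,1,1,1,3,3,3,1,1,1]
j=8: nums[8]=1 ≤ 1 → i=5, swap nums[5],nums[8] → [1,1,1,1,1,1,3,3,3,1,1]
j=9: nums[9]=1 ≤ 1 → i=6, swap nums[6],nums[9] → [1,1,1,1,1,1,1,3,3,3,1]
final swap nums[7],nums[10] → [1,1,1,1,1,1,1,1,3,3,3]; return 7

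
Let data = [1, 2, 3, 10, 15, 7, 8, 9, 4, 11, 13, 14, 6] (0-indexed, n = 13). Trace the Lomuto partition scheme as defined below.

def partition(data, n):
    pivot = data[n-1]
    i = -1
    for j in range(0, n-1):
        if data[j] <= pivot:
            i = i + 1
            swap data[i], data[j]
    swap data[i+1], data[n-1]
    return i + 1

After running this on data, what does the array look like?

[1, 2, 3, 4, 6, 7, 8, 9, 10, 11, 13, 14, 15]

pivot = data[12] = 6; i = -1
j=0: data[0]=1 ≤ 6 → i=0, swap data[0],data[0] (no change) → [1, 2, 3, 10, 15, 7, 8, 9, 4, 11, 13, 14, 6]
j=1: data[1]=2 ≤ 6 → i=1, swap data[1],data[1] (no change) → [1, 2, 3, 10, 15, 7, 8, 9, 4, 11, 13, 14, 6]
j=2: data[2]=3 ≤ 6 → i=2, swap data[2],data[2] (no change) → [1, 2, 3, 10, 15, 7, 8, 9, 4, 11, 13, 14, 6]
j=3: data[3]=10 > 6 → no swap
j=4: data[4]=15 > 6 → no swap
j=5: data[5]=7 > 6 → no swap
j=6: data[6]=8 > 6 → no swap
j=7: data[7]=9 > 6 → no swap
j=8: data[8]=4 ≤ 6 → i=3, swap data[3],data[8] → [1, 2, 3, 4, 15, 7, 8, 9, 10, 11, 13, 14, 6]
j=9: data[9]=11 > 6 → no swap
j=10: data[10]=13 > 6 → no swap
j=11: data[11]=14 > 6 → no swap
final swap data[4],data[12] → [1, 2, 3, 4, 6, 7, 8, 9, 10, 11, 13, 14, 15]; return 4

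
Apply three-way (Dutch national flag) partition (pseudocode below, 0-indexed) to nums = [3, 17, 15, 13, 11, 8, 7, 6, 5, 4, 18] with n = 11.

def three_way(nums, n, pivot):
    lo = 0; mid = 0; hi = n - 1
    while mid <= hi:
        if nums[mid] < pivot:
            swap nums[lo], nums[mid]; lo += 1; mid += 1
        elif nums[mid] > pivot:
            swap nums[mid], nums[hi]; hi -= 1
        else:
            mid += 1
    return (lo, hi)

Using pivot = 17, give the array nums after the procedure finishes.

[3, 15, 13, 11, 8, 7, 6, 5, 4, 17, 18]

pivot = 17; lo=0, mid=0, hi=10
nums[mid]=3<17: swap nums[0],nums[0]; lo=1,mid=1 → [3, 17, 15, 13, 11, 8, 7, 6, 5, 4, 18]
nums[mid]=17=17: mid=2
nums[mid]=15<17: swap nums[1],nums[2]; lo=2,mid=3 → [3, 15, 17, 13, 11, 8, 7, 6, 5, 4, 18]
nums[mid]=13<17: swap nums[2],nums[3]; lo=3,mid=4 → [3, 15, 13, 17, 11, 8, 7, 6, 5, 4, 18]
nums[mid]=11<17: swap nums[3],nums[4]; lo=4,mid=5 → [3, 15, 13, 11, 17, 8, 7, 6, 5, 4, 18]
nums[mid]=8<17: swap nums[4],nums[5]; lo=5,mid=6 → [3, 15, 13, 11, 8, 17, 7, 6, 5, 4, 18]
nums[mid]=7<17: swap nums[5],nums[6]; lo=6,mid=7 → [3, 15, 13, 11, 8, 7, 17, 6, 5, 4, 18]
nums[mid]=6<17: swap nums[6],nums[7]; lo=7,mid=8 → [3, 15, 13, 11, 8, 7, 6, 17, 5, 4, 18]
nums[mid]=5<17: swap nums[7],nums[8]; lo=8,mid=9 → [3, 15, 13, 11, 8, 7, 6, 5, 17, 4, 18]
nums[mid]=4<17: swap nums[8],nums[9]; lo=9,mid=10 → [3, 15, 13, 11, 8, 7, 6, 5, 4, 17, 18]
nums[mid]=18>17: swap nums[10],nums[10]; hi=9 → [3, 15, 13, 11, 8, 7, 6, 5, 4, 17, 18]
end: lo=9, hi=9; nums = [3, 15, 13, 11, 8, 7, 6, 5, 4, 17, 18]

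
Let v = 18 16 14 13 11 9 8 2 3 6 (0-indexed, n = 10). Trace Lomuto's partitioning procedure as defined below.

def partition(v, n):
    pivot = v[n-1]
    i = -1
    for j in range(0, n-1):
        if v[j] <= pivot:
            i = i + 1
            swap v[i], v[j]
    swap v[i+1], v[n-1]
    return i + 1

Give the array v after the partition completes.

2 3 6 13 11 9 8 18 16 14

pivot = v[9] = 6; i = -1
j=0: v[0]=18 > 6 → no swap
j=1: v[1]=16 > 6 → no swap
j=2: v[2]=14 > 6 → no swap
j=3: v[3]=13 > 6 → no swap
j=4: v[4]=11 > 6 → no swap
j=5: v[5]=9 > 6 → no swap
j=6: v[6]=8 > 6 → no swap
j=7: v[7]=2 ≤ 6 → i=0, swap v[0],v[7] → 2 16 14 13 11 9 8 18 3 6
j=8: v[8]=3 ≤ 6 → i=1, swap v[1],v[8] → 2 3 14 13 11 9 8 18 16 6
final swap v[2],v[9] → 2 3 6 13 11 9 8 18 16 14; return 2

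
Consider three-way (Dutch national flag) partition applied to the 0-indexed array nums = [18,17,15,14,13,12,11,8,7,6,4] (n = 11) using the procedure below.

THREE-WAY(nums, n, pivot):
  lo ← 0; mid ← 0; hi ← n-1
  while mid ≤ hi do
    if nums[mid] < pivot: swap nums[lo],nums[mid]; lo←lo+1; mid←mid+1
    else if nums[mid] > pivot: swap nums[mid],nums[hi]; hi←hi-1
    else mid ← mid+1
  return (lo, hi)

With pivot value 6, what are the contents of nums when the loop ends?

lo=0 mid=0 hi=10
18>6: swap(0,10), hi=9 ⇒ [4,17,15,14,13,12,11,8,7,6,18]
4<6: swap(0,0), lo=1 mid=1 ⇒ [4,17,15,14,13,12,11,8,7,6,18]
17>6: swap(1,9), hi=8 ⇒ [4,6,15,14,13,12,11,8,7,17,18]
6=6: mid=2
15>6: swap(2,8), hi=7 ⇒ [4,6,7,14,13,12,11,8,15,17,18]
7>6: swap(2,7), hi=6 ⇒ [4,6,8,14,13,12,11,7,15,17,18]
8>6: swap(2,6), hi=5 ⇒ [4,6,11,14,13,12,8,7,15,17,18]
11>6: swap(2,5), hi=4 ⇒ [4,6,12,14,13,11,8,7,15,17,18]
12>6: swap(2,4), hi=3 ⇒ [4,6,13,14,12,11,8,7,15,17,18]
13>6: swap(2,3), hi=2 ⇒ [4,6,14,13,12,11,8,7,15,17,18]
14>6: swap(2,2), hi=1 ⇒ [4,6,14,13,12,11,8,7,15,17,18]
done. lo=1 hi=1; nums=[4,6,14,13,12,11,8,7,15,17,18]

[4,6,14,13,12,11,8,7,15,17,18]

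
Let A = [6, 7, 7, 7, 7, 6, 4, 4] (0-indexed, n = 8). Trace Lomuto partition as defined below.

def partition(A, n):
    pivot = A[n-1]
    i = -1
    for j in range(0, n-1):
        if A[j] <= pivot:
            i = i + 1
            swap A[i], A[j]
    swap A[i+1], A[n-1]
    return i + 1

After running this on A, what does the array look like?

[4, 4, 7, 7, 7, 6, 6, 7]

pivot = A[7] = 4; i = -1
j=0: A[0]=6 > 4 → no swap
j=1: A[1]=7 > 4 → no swap
j=2: A[2]=7 > 4 → no swap
j=3: A[3]=7 > 4 → no swap
j=4: A[4]=7 > 4 → no swap
j=5: A[5]=6 > 4 → no swap
j=6: A[6]=4 ≤ 4 → i=0, swap A[0],A[6] → [4, 7, 7, 7, 7, 6, 6, 4]
final swap A[1],A[7] → [4, 4, 7, 7, 7, 6, 6, 7]; return 1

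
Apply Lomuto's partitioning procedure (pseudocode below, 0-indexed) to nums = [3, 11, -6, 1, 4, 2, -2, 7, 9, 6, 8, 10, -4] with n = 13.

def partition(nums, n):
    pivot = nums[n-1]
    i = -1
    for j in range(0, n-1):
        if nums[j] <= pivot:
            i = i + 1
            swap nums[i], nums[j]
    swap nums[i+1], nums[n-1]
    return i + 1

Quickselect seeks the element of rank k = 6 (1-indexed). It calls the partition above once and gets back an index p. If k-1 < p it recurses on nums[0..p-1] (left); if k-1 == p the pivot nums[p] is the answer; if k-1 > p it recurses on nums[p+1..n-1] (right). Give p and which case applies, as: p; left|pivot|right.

pivot = nums[12] = -4; i = -1
j=0: nums[0]=3 > -4 → no swap
j=1: nums[1]=11 > -4 → no swap
j=2: nums[2]=-6 ≤ -4 → i=0, swap nums[0],nums[2] → [-6, 11, 3, 1, 4, 2, -2, 7, 9, 6, 8, 10, -4]
j=3: nums[3]=1 > -4 → no swap
j=4: nums[4]=4 > -4 → no swap
j=5: nums[5]=2 > -4 → no swap
j=6: nums[6]=-2 > -4 → no swap
j=7: nums[7]=7 > -4 → no swap
j=8: nums[8]=9 > -4 → no swap
j=9: nums[9]=6 > -4 → no swap
j=10: nums[10]=8 > -4 → no swap
j=11: nums[11]=10 > -4 → no swap
final swap nums[1],nums[12] → [-6, -4, 3, 1, 4, 2, -2, 7, 9, 6, 8, 10, 11]; return 1
p = 1; k-1 = 5 > 1 ⇒ right

1; right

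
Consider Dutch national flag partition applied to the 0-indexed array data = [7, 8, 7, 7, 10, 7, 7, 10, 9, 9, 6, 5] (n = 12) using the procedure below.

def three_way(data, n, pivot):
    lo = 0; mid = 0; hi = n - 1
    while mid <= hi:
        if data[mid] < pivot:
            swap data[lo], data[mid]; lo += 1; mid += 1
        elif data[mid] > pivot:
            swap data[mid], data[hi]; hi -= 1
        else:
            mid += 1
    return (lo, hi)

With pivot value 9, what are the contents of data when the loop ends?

lo=0 mid=0 hi=11
7<9: swap(0,0), lo=1 mid=1 ⇒ [7, 8, 7, 7, 10, 7, 7, 10, 9, 9, 6, 5]
8<9: swap(1,1), lo=2 mid=2 ⇒ [7, 8, 7, 7, 10, 7, 7, 10, 9, 9, 6, 5]
7<9: swap(2,2), lo=3 mid=3 ⇒ [7, 8, 7, 7, 10, 7, 7, 10, 9, 9, 6, 5]
7<9: swap(3,3), lo=4 mid=4 ⇒ [7, 8, 7, 7, 10, 7, 7, 10, 9, 9, 6, 5]
10>9: swap(4,11), hi=10 ⇒ [7, 8, 7, 7, 5, 7, 7, 10, 9, 9, 6, 10]
5<9: swap(4,4), lo=5 mid=5 ⇒ [7, 8, 7, 7, 5, 7, 7, 10, 9, 9, 6, 10]
7<9: swap(5,5), lo=6 mid=6 ⇒ [7, 8, 7, 7, 5, 7, 7, 10, 9, 9, 6, 10]
7<9: swap(6,6), lo=7 mid=7 ⇒ [7, 8, 7, 7, 5, 7, 7, 10, 9, 9, 6, 10]
10>9: swap(7,10), hi=9 ⇒ [7, 8, 7, 7, 5, 7, 7, 6, 9, 9, 10, 10]
6<9: swap(7,7), lo=8 mid=8 ⇒ [7, 8, 7, 7, 5, 7, 7, 6, 9, 9, 10, 10]
9=9: mid=9
9=9: mid=10
done. lo=8 hi=9; data=[7, 8, 7, 7, 5, 7, 7, 6, 9, 9, 10, 10]

[7, 8, 7, 7, 5, 7, 7, 6, 9, 9, 10, 10]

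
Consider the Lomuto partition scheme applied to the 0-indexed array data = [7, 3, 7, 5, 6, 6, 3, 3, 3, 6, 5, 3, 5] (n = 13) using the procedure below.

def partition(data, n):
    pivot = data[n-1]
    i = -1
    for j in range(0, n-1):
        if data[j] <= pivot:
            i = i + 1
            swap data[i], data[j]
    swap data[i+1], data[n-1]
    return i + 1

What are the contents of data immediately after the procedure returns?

[3, 5, 3, 3, 3, 5, 3, 5, 6, 6, 6, 7, 7]

pivot = data[12] = 5; i = -1
j=0: data[0]=7 > 5 → no swap
j=1: data[1]=3 ≤ 5 → i=0, swap data[0],data[1] → [3, 7, 7, 5, 6, 6, 3, 3, 3, 6, 5, 3, 5]
j=2: data[2]=7 > 5 → no swap
j=3: data[3]=5 ≤ 5 → i=1, swap data[1],data[3] → [3, 5, 7, 7, 6, 6, 3, 3, 3, 6, 5, 3, 5]
j=4: data[4]=6 > 5 → no swap
j=5: data[5]=6 > 5 → no swap
j=6: data[6]=3 ≤ 5 → i=2, swap data[2],data[6] → [3, 5, 3, 7, 6, 6, 7, 3, 3, 6, 5, 3, 5]
j=7: data[7]=3 ≤ 5 → i=3, swap data[3],data[7] → [3, 5, 3, 3, 6, 6, 7, 7, 3, 6, 5, 3, 5]
j=8: data[8]=3 ≤ 5 → i=4, swap data[4],data[8] → [3, 5, 3, 3, 3, 6, 7, 7, 6, 6, 5, 3, 5]
j=9: data[9]=6 > 5 → no swap
j=10: data[10]=5 ≤ 5 → i=5, swap data[5],data[10] → [3, 5, 3, 3, 3, 5, 7, 7, 6, 6, 6, 3, 5]
j=11: data[11]=3 ≤ 5 → i=6, swap data[6],data[11] → [3, 5, 3, 3, 3, 5, 3, 7, 6, 6, 6, 7, 5]
final swap data[7],data[12] → [3, 5, 3, 3, 3, 5, 3, 5, 6, 6, 6, 7, 7]; return 7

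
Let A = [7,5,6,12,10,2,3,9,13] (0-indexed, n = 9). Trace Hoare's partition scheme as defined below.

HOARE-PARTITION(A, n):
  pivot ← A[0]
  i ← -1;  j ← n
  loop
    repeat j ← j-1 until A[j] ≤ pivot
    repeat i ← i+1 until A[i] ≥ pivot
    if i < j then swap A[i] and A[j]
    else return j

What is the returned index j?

pivot=7
j stops at 6 (3), i stops at 0 (7); swap ⇒ [3,5,6,12,10,2,7,9,13]
j stops at 5 (2), i stops at 3 (12); swap ⇒ [3,5,6,2,10,12,7,9,13]
j stops at 3, i stops at 4; i≥j ⇒ return 3. A=[3,5,6,2,10,12,7,9,13]

3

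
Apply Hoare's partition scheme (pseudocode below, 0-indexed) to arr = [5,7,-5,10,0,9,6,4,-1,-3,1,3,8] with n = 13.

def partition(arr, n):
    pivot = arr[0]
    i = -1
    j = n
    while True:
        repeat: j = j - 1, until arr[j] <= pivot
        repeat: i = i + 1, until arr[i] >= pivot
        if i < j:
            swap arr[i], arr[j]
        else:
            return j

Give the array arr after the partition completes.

[3,1,-5,-3,0,-1,4,6,9,10,7,5,8]

pivot = arr[0] = 5; i = -1, j = 13
j→11 (arr[11]=3≤5), i→0 (arr[0]=5≥5); i<j, swap → [3,7,-5,10,0,9,6,4,-1,-3,1,5,8]
j→10 (arr[10]=1≤5), i→1 (arr[1]=7≥5); i<j, swap → [3,1,-5,10,0,9,6,4,-1,-3,7,5,8]
j→9 (arr[9]=-3≤5), i→3 (arr[3]=10≥5); i<j, swap → [3,1,-5,-3,0,9,6,4,-1,10,7,5,8]
j→8 (arr[8]=-1≤5), i→5 (arr[5]=9≥5); i<j, swap → [3,1,-5,-3,0,-1,6,4,9,10,7,5,8]
j→7 (arr[7]=4≤5), i→6 (arr[6]=6≥5); i<j, swap → [3,1,-5,-3,0,-1,4,6,9,10,7,5,8]
j→6, i→7; i≥j, return j=6. arr = [3,1,-5,-3,0,-1,4,6,9,10,7,5,8]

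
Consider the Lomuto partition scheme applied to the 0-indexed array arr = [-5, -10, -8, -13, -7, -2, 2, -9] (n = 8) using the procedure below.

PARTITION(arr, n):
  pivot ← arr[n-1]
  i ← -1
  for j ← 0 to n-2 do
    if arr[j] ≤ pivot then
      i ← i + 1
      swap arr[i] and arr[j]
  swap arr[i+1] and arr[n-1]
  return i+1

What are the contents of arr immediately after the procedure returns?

pivot=-9, i=-1
j=0: -5>-9, skip
j=1: -10≤-9, i=0, swap(0,1) ⇒ [-10, -5, -8, -13, -7, -2, 2, -9]
j=2: -8>-9, skip
j=3: -13≤-9, i=1, swap(1,3) ⇒ [-10, -13, -8, -5, -7, -2, 2, -9]
j=4: -7>-9, skip
j=5: -2>-9, skip
j=6: 2>-9, skip
swap(2,7) ⇒ [-10, -13, -9, -5, -7, -2, 2, -8]; return 2

[-10, -13, -9, -5, -7, -2, 2, -8]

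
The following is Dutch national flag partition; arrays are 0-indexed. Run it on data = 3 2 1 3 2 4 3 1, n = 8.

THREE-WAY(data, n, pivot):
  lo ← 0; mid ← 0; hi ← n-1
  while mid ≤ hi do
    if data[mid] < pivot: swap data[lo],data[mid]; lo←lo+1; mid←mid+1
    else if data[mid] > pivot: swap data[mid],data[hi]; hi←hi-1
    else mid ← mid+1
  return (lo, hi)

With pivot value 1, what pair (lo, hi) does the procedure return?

(0, 1)

lo=0 mid=0 hi=7
3>1: swap(0,7), hi=6 ⇒ 1 2 1 3 2 4 3 3
1=1: mid=1
2>1: swap(1,6), hi=5 ⇒ 1 3 1 3 2 4 2 3
3>1: swap(1,5), hi=4 ⇒ 1 4 1 3 2 3 2 3
4>1: swap(1,4), hi=3 ⇒ 1 2 1 3 4 3 2 3
2>1: swap(1,3), hi=2 ⇒ 1 3 1 2 4 3 2 3
3>1: swap(1,2), hi=1 ⇒ 1 1 3 2 4 3 2 3
1=1: mid=2
done. lo=0 hi=1; data=1 1 3 2 4 3 2 3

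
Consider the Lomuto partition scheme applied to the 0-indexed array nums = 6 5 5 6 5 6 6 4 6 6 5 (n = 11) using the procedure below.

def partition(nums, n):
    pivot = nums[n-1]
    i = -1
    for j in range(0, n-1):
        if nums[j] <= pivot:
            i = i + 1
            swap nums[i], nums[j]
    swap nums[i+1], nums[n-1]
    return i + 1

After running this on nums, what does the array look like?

5 5 5 4 5 6 6 6 6 6 6

pivot=5, i=-1
j=0: 6>5, skip
j=1: 5≤5, i=0, swap(0,1) ⇒ 5 6 5 6 5 6 6 4 6 6 5
j=2: 5≤5, i=1, swap(1,2) ⇒ 5 5 6 6 5 6 6 4 6 6 5
j=3: 6>5, skip
j=4: 5≤5, i=2, swap(2,4) ⇒ 5 5 5 6 6 6 6 4 6 6 5
j=5: 6>5, skip
j=6: 6>5, skip
j=7: 4≤5, i=3, swap(3,7) ⇒ 5 5 5 4 6 6 6 6 6 6 5
j=8: 6>5, skip
j=9: 6>5, skip
swap(4,10) ⇒ 5 5 5 4 5 6 6 6 6 6 6; return 4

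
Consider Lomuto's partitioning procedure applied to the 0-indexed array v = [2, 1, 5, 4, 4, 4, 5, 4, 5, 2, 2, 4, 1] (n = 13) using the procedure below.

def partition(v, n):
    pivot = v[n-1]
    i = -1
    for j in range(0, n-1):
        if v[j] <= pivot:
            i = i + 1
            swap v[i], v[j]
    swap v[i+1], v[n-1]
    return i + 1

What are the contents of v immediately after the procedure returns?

pivot = v[12] = 1; i = -1
j=0: v[0]=2 > 1 → no swap
j=1: v[1]=1 ≤ 1 → i=0, swap v[0],v[1] → [1, 2, 5, 4, 4, 4, 5, 4, 5, 2, 2, 4, 1]
j=2: v[2]=5 > 1 → no swap
j=3: v[3]=4 > 1 → no swap
j=4: v[4]=4 > 1 → no swap
j=5: v[5]=4 > 1 → no swap
j=6: v[6]=5 > 1 → no swap
j=7: v[7]=4 > 1 → no swap
j=8: v[8]=5 > 1 → no swap
j=9: v[9]=2 > 1 → no swap
j=10: v[10]=2 > 1 → no swap
j=11: v[11]=4 > 1 → no swap
final swap v[1],v[12] → [1, 1, 5, 4, 4, 4, 5, 4, 5, 2, 2, 4, 2]; return 1

[1, 1, 5, 4, 4, 4, 5, 4, 5, 2, 2, 4, 2]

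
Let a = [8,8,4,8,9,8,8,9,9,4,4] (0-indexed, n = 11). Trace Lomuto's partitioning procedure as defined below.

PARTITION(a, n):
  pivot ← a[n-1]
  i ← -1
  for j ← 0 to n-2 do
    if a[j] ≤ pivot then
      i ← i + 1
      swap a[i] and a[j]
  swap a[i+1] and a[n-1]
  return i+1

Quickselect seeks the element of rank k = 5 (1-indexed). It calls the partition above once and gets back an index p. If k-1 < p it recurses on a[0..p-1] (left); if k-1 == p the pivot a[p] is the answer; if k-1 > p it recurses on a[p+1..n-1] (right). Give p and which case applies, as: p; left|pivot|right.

pivot=4, i=-1
j=0: 8>4, skip
j=1: 8>4, skip
j=2: 4≤4, i=0, swap(0,2) ⇒ [4,8,8,8,9,8,8,9,9,4,4]
j=3: 8>4, skip
j=4: 9>4, skip
j=5: 8>4, skip
j=6: 8>4, skip
j=7: 9>4, skip
j=8: 9>4, skip
j=9: 4≤4, i=1, swap(1,9) ⇒ [4,4,8,8,9,8,8,9,9,8,4]
swap(2,10) ⇒ [4,4,4,8,9,8,8,9,9,8,8]; return 2
p = 2; k-1 = 4 > 2 ⇒ right

2; right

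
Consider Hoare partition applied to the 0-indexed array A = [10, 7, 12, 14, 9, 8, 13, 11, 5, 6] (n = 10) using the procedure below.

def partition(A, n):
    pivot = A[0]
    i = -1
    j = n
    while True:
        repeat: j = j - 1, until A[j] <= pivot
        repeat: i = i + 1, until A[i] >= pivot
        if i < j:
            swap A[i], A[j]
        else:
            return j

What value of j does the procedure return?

pivot = A[0] = 10; i = -1, j = 10
j→9 (A[9]=6≤10), i→0 (A[0]=10≥10); i<j, swap → [6, 7, 12, 14, 9, 8, 13, 11, 5, 10]
j→8 (A[8]=5≤10), i→2 (A[2]=12≥10); i<j, swap → [6, 7, 5, 14, 9, 8, 13, 11, 12, 10]
j→5 (A[5]=8≤10), i→3 (A[3]=14≥10); i<j, swap → [6, 7, 5, 8, 9, 14, 13, 11, 12, 10]
j→4, i→5; i≥j, return j=4. A = [6, 7, 5, 8, 9, 14, 13, 11, 12, 10]

4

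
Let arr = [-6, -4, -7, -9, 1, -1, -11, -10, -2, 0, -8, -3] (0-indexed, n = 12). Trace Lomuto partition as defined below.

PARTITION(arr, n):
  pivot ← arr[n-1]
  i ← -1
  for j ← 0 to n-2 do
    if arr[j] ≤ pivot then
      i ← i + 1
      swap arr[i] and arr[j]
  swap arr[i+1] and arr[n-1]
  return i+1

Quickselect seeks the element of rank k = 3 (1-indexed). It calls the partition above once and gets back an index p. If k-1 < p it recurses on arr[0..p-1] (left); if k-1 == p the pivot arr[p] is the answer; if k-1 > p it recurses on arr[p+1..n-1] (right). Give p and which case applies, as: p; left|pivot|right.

pivot = arr[11] = -3; i = -1
j=0: arr[0]=-6 ≤ -3 → i=0, swap arr[0],arr[0] (no change) → [-6, -4, -7, -9, 1, -1, -11, -10, -2, 0, -8, -3]
j=1: arr[1]=-4 ≤ -3 → i=1, swap arr[1],arr[1] (no change) → [-6, -4, -7, -9, 1, -1, -11, -10, -2, 0, -8, -3]
j=2: arr[2]=-7 ≤ -3 → i=2, swap arr[2],arr[2] (no change) → [-6, -4, -7, -9, 1, -1, -11, -10, -2, 0, -8, -3]
j=3: arr[3]=-9 ≤ -3 → i=3, swap arr[3],arr[3] (no change) → [-6, -4, -7, -9, 1, -1, -11, -10, -2, 0, -8, -3]
j=4: arr[4]=1 > -3 → no swap
j=5: arr[5]=-1 > -3 → no swap
j=6: arr[6]=-11 ≤ -3 → i=4, swap arr[4],arr[6] → [-6, -4, -7, -9, -11, -1, 1, -10, -2, 0, -8, -3]
j=7: arr[7]=-10 ≤ -3 → i=5, swap arr[5],arr[7] → [-6, -4, -7, -9, -11, -10, 1, -1, -2, 0, -8, -3]
j=8: arr[8]=-2 > -3 → no swap
j=9: arr[9]=0 > -3 → no swap
j=10: arr[10]=-8 ≤ -3 → i=6, swap arr[6],arr[10] → [-6, -4, -7, -9, -11, -10, -8, -1, -2, 0, 1, -3]
final swap arr[7],arr[11] → [-6, -4, -7, -9, -11, -10, -8, -3, -2, 0, 1, -1]; return 7
p = 7; k-1 = 2 < 7 ⇒ left

7; left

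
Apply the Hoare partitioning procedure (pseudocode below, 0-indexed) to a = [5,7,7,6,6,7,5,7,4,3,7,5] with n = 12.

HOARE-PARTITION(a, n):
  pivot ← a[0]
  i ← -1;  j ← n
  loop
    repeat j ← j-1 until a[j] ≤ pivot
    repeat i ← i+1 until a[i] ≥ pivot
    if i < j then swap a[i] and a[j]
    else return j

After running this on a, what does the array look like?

pivot = a[0] = 5; i = -1, j = 12
j→11 (a[11]=5≤5), i→0 (a[0]=5≥5); i<j, swap → [5,7,7,6,6,7,5,7,4,3,7,5]
j→9 (a[9]=3≤5), i→1 (a[1]=7≥5); i<j, swap → [5,3,7,6,6,7,5,7,4,7,7,5]
j→8 (a[8]=4≤5), i→2 (a[2]=7≥5); i<j, swap → [5,3,4,6,6,7,5,7,7,7,7,5]
j→6 (a[6]=5≤5), i→3 (a[3]=6≥5); i<j, swap → [5,3,4,5,6,7,6,7,7,7,7,5]
j→3, i→4; i≥j, return j=3. a = [5,3,4,5,6,7,6,7,7,7,7,5]

[5,3,4,5,6,7,6,7,7,7,7,5]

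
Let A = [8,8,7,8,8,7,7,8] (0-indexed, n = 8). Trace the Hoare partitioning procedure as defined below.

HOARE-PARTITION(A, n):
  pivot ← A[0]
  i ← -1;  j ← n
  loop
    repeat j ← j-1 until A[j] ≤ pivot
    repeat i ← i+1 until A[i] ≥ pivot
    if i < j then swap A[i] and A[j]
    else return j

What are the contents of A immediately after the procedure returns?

pivot=8
j stops at 7 (8), i stops at 0 (8); swap ⇒ [8,8,7,8,8,7,7,8]
j stops at 6 (7), i stops at 1 (8); swap ⇒ [8,7,7,8,8,7,8,8]
j stops at 5 (7), i stops at 3 (8); swap ⇒ [8,7,7,7,8,8,8,8]
j stops at 4, i stops at 4; i≥j ⇒ return 4. A=[8,7,7,7,8,8,8,8]

[8,7,7,7,8,8,8,8]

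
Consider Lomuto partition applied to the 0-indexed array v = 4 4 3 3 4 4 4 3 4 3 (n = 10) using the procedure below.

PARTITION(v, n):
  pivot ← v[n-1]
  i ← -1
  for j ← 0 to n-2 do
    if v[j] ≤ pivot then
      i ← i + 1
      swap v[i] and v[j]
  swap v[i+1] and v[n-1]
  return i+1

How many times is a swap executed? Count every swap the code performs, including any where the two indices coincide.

4

pivot=3, i=-1
j=0: 4>3, skip
j=1: 4>3, skip
j=2: 3≤3, i=0, swap(0,2) ⇒ 3 4 4 3 4 4 4 3 4 3
j=3: 3≤3, i=1, swap(1,3) ⇒ 3 3 4 4 4 4 4 3 4 3
j=4: 4>3, skip
j=5: 4>3, skip
j=6: 4>3, skip
j=7: 3≤3, i=2, swap(2,7) ⇒ 3 3 3 4 4 4 4 4 4 3
j=8: 4>3, skip
swap(3,9) ⇒ 3 3 3 3 4 4 4 4 4 4; return 3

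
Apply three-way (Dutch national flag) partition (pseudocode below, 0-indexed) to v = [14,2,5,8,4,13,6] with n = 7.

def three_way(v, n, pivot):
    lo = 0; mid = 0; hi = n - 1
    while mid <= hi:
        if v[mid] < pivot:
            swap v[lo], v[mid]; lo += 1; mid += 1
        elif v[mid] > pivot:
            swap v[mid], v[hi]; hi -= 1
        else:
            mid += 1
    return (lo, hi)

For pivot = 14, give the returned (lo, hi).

lo=0 mid=0 hi=6
14=14: mid=1
2<14: swap(0,1), lo=1 mid=2 ⇒ [2,14,5,8,4,13,6]
5<14: swap(1,2), lo=2 mid=3 ⇒ [2,5,14,8,4,13,6]
8<14: swap(2,3), lo=3 mid=4 ⇒ [2,5,8,14,4,13,6]
4<14: swap(3,4), lo=4 mid=5 ⇒ [2,5,8,4,14,13,6]
13<14: swap(4,5), lo=5 mid=6 ⇒ [2,5,8,4,13,14,6]
6<14: swap(5,6), lo=6 mid=7 ⇒ [2,5,8,4,13,6,14]
done. lo=6 hi=6; v=[2,5,8,4,13,6,14]

(6, 6)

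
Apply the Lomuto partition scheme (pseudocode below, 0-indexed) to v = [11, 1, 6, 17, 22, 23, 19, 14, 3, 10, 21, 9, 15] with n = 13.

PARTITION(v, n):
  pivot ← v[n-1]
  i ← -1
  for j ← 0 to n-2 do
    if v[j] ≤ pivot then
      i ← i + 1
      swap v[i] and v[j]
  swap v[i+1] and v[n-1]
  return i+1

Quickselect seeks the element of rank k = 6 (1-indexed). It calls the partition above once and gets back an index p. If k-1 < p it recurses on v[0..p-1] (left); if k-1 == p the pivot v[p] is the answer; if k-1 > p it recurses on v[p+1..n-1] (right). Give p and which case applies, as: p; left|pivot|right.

7; left

pivot=15, i=-1
j=0: 11≤15, i=0, swap(0,0) ⇒ [11, 1, 6, 17, 22, 23, 19, 14, 3, 10, 21, 9, 15]
j=1: 1≤15, i=1, swap(1,1) ⇒ [11, 1, 6, 17, 22, 23, 19, 14, 3, 10, 21, 9, 15]
j=2: 6≤15, i=2, swap(2,2) ⇒ [11, 1, 6, 17, 22, 23, 19, 14, 3, 10, 21, 9, 15]
j=3: 17>15, skip
j=4: 22>15, skip
j=5: 23>15, skip
j=6: 19>15, skip
j=7: 14≤15, i=3, swap(3,7) ⇒ [11, 1, 6, 14, 22, 23, 19, 17, 3, 10, 21, 9, 15]
j=8: 3≤15, i=4, swap(4,8) ⇒ [11, 1, 6, 14, 3, 23, 19, 17, 22, 10, 21, 9, 15]
j=9: 10≤15, i=5, swap(5,9) ⇒ [11, 1, 6, 14, 3, 10, 19, 17, 22, 23, 21, 9, 15]
j=10: 21>15, skip
j=11: 9≤15, i=6, swap(6,11) ⇒ [11, 1, 6, 14, 3, 10, 9, 17, 22, 23, 21, 19, 15]
swap(7,12) ⇒ [11, 1, 6, 14, 3, 10, 9, 15, 22, 23, 21, 19, 17]; return 7
p = 7; k-1 = 5 < 7 ⇒ left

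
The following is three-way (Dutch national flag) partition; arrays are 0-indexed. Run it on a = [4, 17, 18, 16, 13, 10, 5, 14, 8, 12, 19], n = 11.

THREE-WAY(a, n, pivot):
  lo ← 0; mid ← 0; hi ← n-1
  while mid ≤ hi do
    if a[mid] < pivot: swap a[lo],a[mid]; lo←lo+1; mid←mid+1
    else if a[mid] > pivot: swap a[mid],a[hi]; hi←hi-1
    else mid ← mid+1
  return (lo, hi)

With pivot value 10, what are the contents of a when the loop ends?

lo=0 mid=0 hi=10
4<10: swap(0,0), lo=1 mid=1 ⇒ [4, 17, 18, 16, 13, 10, 5, 14, 8, 12, 19]
17>10: swap(1,10), hi=9 ⇒ [4, 19, 18, 16, 13, 10, 5, 14, 8, 12, 17]
19>10: swap(1,9), hi=8 ⇒ [4, 12, 18, 16, 13, 10, 5, 14, 8, 19, 17]
12>10: swap(1,8), hi=7 ⇒ [4, 8, 18, 16, 13, 10, 5, 14, 12, 19, 17]
8<10: swap(1,1), lo=2 mid=2 ⇒ [4, 8, 18, 16, 13, 10, 5, 14, 12, 19, 17]
18>10: swap(2,7), hi=6 ⇒ [4, 8, 14, 16, 13, 10, 5, 18, 12, 19, 17]
14>10: swap(2,6), hi=5 ⇒ [4, 8, 5, 16, 13, 10, 14, 18, 12, 19, 17]
5<10: swap(2,2), lo=3 mid=3 ⇒ [4, 8, 5, 16, 13, 10, 14, 18, 12, 19, 17]
16>10: swap(3,5), hi=4 ⇒ [4, 8, 5, 10, 13, 16, 14, 18, 12, 19, 17]
10=10: mid=4
13>10: swap(4,4), hi=3 ⇒ [4, 8, 5, 10, 13, 16, 14, 18, 12, 19, 17]
done. lo=3 hi=3; a=[4, 8, 5, 10, 13, 16, 14, 18, 12, 19, 17]

[4, 8, 5, 10, 13, 16, 14, 18, 12, 19, 17]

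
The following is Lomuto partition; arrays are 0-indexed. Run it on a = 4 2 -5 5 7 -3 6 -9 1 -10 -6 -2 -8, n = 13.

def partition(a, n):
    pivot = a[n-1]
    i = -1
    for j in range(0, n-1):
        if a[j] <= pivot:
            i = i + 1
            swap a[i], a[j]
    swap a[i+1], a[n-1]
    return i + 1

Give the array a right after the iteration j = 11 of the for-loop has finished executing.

pivot=-8, i=-1
j=0: 4>-8, skip
j=1: 2>-8, skip
j=2: -5>-8, skip
j=3: 5>-8, skip
j=4: 7>-8, skip
j=5: -3>-8, skip
j=6: 6>-8, skip
j=7: -9≤-8, i=0, swap(0,7) ⇒ -9 2 -5 5 7 -3 6 4 1 -10 -6 -2 -8
j=8: 1>-8, skip
j=9: -10≤-8, i=1, swap(1,9) ⇒ -9 -10 -5 5 7 -3 6 4 1 2 -6 -2 -8
j=10: -6>-8, skip
j=11: -2>-8, skip
(after j=11) a = -9 -10 -5 5 7 -3 6 4 1 2 -6 -2 -8

-9 -10 -5 5 7 -3 6 4 1 2 -6 -2 -8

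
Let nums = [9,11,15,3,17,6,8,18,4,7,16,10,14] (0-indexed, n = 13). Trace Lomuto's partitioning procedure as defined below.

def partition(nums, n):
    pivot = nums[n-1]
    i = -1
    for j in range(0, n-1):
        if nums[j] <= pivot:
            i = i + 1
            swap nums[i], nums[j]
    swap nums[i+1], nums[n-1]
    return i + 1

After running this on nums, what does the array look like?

[9,11,3,6,8,4,7,10,14,17,16,18,15]

pivot=14, i=-1
j=0: 9≤14, i=0, swap(0,0) ⇒ [9,11,15,3,17,6,8,18,4,7,16,10,14]
j=1: 11≤14, i=1, swap(1,1) ⇒ [9,11,15,3,17,6,8,18,4,7,16,10,14]
j=2: 15>14, skip
j=3: 3≤14, i=2, swap(2,3) ⇒ [9,11,3,15,17,6,8,18,4,7,16,10,14]
j=4: 17>14, skip
j=5: 6≤14, i=3, swap(3,5) ⇒ [9,11,3,6,17,15,8,18,4,7,16,10,14]
j=6: 8≤14, i=4, swap(4,6) ⇒ [9,11,3,6,8,15,17,18,4,7,16,10,14]
j=7: 18>14, skip
j=8: 4≤14, i=5, swap(5,8) ⇒ [9,11,3,6,8,4,17,18,15,7,16,10,14]
j=9: 7≤14, i=6, swap(6,9) ⇒ [9,11,3,6,8,4,7,18,15,17,16,10,14]
j=10: 16>14, skip
j=11: 10≤14, i=7, swap(7,11) ⇒ [9,11,3,6,8,4,7,10,15,17,16,18,14]
swap(8,12) ⇒ [9,11,3,6,8,4,7,10,14,17,16,18,15]; return 8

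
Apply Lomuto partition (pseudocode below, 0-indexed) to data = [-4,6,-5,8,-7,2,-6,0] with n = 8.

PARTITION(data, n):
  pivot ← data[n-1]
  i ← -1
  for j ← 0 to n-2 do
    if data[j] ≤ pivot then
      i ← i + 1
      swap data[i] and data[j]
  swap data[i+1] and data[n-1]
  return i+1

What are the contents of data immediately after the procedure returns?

pivot=0, i=-1
j=0: -4≤0, i=0, swap(0,0) ⇒ [-4,6,-5,8,-7,2,-6,0]
j=1: 6>0, skip
j=2: -5≤0, i=1, swap(1,2) ⇒ [-4,-5,6,8,-7,2,-6,0]
j=3: 8>0, skip
j=4: -7≤0, i=2, swap(2,4) ⇒ [-4,-5,-7,8,6,2,-6,0]
j=5: 2>0, skip
j=6: -6≤0, i=3, swap(3,6) ⇒ [-4,-5,-7,-6,6,2,8,0]
swap(4,7) ⇒ [-4,-5,-7,-6,0,2,8,6]; return 4

[-4,-5,-7,-6,0,2,8,6]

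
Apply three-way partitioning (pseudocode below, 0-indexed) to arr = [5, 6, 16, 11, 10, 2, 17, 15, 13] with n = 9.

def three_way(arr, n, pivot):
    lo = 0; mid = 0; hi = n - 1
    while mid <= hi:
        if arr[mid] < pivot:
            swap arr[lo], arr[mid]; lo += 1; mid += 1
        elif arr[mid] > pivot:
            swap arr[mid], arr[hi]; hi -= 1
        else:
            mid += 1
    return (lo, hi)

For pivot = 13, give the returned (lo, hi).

pivot = 13; lo=0, mid=0, hi=8
arr[mid]=5<13: swap arr[0],arr[0]; lo=1,mid=1 → [5, 6, 16, 11, 10, 2, 17, 15, 13]
arr[mid]=6<13: swap arr[1],arr[1]; lo=2,mid=2 → [5, 6, 16, 11, 10, 2, 17, 15, 13]
arr[mid]=16>13: swap arr[2],arr[8]; hi=7 → [5, 6, 13, 11, 10, 2, 17, 15, 16]
arr[mid]=13=13: mid=3
arr[mid]=11<13: swap arr[2],arr[3]; lo=3,mid=4 → [5, 6, 11, 13, 10, 2, 17, 15, 16]
arr[mid]=10<13: swap arr[3],arr[4]; lo=4,mid=5 → [5, 6, 11, 10, 13, 2, 17, 15, 16]
arr[mid]=2<13: swap arr[4],arr[5]; lo=5,mid=6 → [5, 6, 11, 10, 2, 13, 17, 15, 16]
arr[mid]=17>13: swap arr[6],arr[7]; hi=6 → [5, 6, 11, 10, 2, 13, 15, 17, 16]
arr[mid]=15>13: swap arr[6],arr[6]; hi=5 → [5, 6, 11, 10, 2, 13, 15, 17, 16]
end: lo=5, hi=5; arr = [5, 6, 11, 10, 2, 13, 15, 17, 16]

(5, 5)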